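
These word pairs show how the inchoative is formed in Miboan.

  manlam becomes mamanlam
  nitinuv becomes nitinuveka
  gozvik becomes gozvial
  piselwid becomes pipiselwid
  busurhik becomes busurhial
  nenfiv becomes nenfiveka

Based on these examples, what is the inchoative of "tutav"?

busurhik and nenfiv both have last vowel 'i' yet inflect differently (busurhial, nenfiveka), so the last vowel is not what conditions the rule; the final letter is.
"tutav" ends in -v. The stems ending in -v (nenfiv → nenfiveka, nitinuv → nitinuveka) add -eka.
The other patterns: stems ending in -k drop the final letter and add -al; stems ending in -d or -m repeat the first consonant+vowel as a prefix.
So tutav → tutaveka.

tutaveka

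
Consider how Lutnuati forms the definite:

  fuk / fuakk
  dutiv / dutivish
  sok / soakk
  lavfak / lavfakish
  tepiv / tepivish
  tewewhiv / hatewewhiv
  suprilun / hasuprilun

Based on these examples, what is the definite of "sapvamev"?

fuk and lavfak both end in -k yet inflect differently (fuakk, lavfakish), so the final letter is not what conditions the rule; the number of vowels is.
"sapvamev" has 3 vowels. The stems with 3 vowels (suprilun → hasuprilun, tewewhiv → hatewewhiv) add the prefix ha-.
The other patterns: stems with 1 vowel insert -ak- after the first vowel; stems with 2 vowels add -ish.
So sapvamev → hasapvamev.

hasapvamev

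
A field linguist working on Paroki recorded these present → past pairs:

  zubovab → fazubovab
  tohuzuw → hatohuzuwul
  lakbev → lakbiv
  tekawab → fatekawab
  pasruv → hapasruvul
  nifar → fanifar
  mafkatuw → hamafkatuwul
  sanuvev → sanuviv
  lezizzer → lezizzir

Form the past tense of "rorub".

"rorub" has last vowel 'u'. The stems whose last vowel is 'u' (pasruv → hapasruvul, mafkatuw → hamafkatuwul, tohuzuw → hatohuzuwul) add ha- … -ul around the stem.
So rorub → harorubul.

harorubul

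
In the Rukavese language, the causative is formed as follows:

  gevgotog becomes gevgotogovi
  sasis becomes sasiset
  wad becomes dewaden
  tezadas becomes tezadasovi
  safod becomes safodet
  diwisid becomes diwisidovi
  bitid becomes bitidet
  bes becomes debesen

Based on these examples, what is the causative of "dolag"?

dolaget

"dolag" has 2 vowels. The stems with 2 vowels (sasis → sasiset, safod → safodet, bitid → bitidet) add -et.
So dolag → dolaget.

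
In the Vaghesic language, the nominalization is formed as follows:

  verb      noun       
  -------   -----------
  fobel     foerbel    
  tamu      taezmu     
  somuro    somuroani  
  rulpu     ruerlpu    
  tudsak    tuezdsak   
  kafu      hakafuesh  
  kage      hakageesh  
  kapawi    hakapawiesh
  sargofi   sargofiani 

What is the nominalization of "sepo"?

sargofi and kapawi both end in -i yet inflect differently (sargofiani, hakapawiesh), so the final letter is not what conditions the rule; the first letter is.
"sepo" begins with s-. The stems beginning with s- (sargofi → sargofiani, somuro → somuroani) add -ani.
The other patterns: stems beginning with k- add ha- … -esh around the stem; stems beginning with t- insert -ez- after the first vowel; stems beginning with f- or r- insert -er- after the first vowel.
So sepo → sepoani.

sepoani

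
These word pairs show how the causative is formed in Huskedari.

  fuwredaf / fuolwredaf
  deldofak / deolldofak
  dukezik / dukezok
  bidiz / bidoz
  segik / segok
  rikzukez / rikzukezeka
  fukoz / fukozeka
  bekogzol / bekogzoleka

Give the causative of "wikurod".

deldofak and dukezik both end in -k yet inflect differently (deolldofak, dukezok), so the final letter is not what conditions the rule; the last vowel is.
"wikurod" has last vowel 'o'. The stems whose last vowel is 'o' (fukoz → fukozeka, bekogzol → bekogzoleka) add -eka.
So wikurod → wikurodeka.

wikurodeka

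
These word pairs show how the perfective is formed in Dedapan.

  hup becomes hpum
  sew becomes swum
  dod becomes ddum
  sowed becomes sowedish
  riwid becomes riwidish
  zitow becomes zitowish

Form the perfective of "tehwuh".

tehwuhish

"tehwuh" has 2 vowels. The stems with 2 vowels (sowed → sowedish, riwid → riwidish, zitow → zitowish) add -ish.
The other pattern: stems with 1 vowel delete the last vowel and add -um.
So tehwuh → tehwuhish.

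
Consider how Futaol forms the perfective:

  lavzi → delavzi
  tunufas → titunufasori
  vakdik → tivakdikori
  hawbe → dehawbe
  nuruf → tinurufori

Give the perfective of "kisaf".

tikisafori

lavzi and vakdik both have last vowel 'i' yet inflect differently (delavzi, tivakdikori), so the last vowel is not what conditions the rule; whether the stem ends in a vowel or a consonant is.
"kisaf" ends in a consonant. The stems ending in a consonant (tunufas → titunufasori, vakdik → tivakdikori, nuruf → tinurufori) add ti- … -ori around the stem.
So kisaf → tikisafori.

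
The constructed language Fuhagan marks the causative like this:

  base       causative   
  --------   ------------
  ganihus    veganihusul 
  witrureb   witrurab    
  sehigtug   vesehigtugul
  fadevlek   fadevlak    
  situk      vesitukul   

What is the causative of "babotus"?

situk and fadevlek both end in -k yet inflect differently (vesitukul, fadevlak), so the final letter is not what conditions the rule; the last vowel is.
"babotus" has last vowel 'u'. The stems whose last vowel is 'u' (sehigtug → vesehigtugul, situk → vesitukul, ganihus → veganihusul) add ve- … -ul around the stem.
The other pattern: stems whose last vowel is 'e' change the last vowel to 'a'.
So babotus → vebabotusul.

vebabotusul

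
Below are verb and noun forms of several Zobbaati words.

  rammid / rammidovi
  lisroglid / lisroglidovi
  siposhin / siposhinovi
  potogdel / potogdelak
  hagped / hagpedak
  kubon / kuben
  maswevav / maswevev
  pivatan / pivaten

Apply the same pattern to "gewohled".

gewohledak

rammid and hagped both end in -d yet inflect differently (rammidovi, hagpedak), so the final letter is not what conditions the rule; the last vowel is.
"gewohled" has last vowel 'e'. The stems whose last vowel is 'e' (potogdel → potogdelak, hagped → hagpedak) add -ak.
The other patterns: stems whose last vowel is 'i' add -ovi; stems whose last vowel is 'a' or 'o' change the last vowel to 'e'.
So gewohled → gewohledak.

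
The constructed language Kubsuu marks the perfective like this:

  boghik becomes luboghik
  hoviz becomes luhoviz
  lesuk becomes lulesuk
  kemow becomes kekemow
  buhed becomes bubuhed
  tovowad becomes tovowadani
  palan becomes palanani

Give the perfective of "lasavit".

lulasavit

buhed and tovowad both end in -d yet inflect differently (bubuhed, tovowadani), so the final letter is not what conditions the rule; the last vowel is.
"lasavit" has last vowel 'i'. The stems whose last vowel is 'i' (boghik → luboghik, hoviz → luhoviz) add the prefix lu-.
So lasavit → lulasavit.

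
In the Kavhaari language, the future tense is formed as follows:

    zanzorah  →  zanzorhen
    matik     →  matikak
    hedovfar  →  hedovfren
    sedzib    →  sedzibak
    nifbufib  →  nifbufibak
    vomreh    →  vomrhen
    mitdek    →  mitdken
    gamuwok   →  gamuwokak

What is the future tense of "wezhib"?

wezhibak

"wezhib" has last vowel 'i'. The stems whose last vowel is 'i' (sedzib → sedzibak, nifbufib → nifbufibak, matik → matikak) add -ak.
So wezhib → wezhibak.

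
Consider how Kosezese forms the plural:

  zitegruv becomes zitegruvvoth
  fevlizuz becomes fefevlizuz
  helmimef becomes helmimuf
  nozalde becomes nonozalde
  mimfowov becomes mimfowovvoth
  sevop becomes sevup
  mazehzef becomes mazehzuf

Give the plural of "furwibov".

furwibovvoth

mimfowov and sevop both have last vowel 'o' yet inflect differently (mimfowovvoth, sevup), so the last vowel is not what conditions the rule; the final letter is.
"furwibov" ends in -v. The stems ending in -v (mimfowov → mimfowovvoth, zitegruv → zitegruvvoth) double the final consonant and add -oth.
The other patterns: stems ending in -f or -p change the last vowel to 'u'; stems ending in -e or -z repeat the first consonant+vowel as a prefix.
So furwibov → furwibovvoth.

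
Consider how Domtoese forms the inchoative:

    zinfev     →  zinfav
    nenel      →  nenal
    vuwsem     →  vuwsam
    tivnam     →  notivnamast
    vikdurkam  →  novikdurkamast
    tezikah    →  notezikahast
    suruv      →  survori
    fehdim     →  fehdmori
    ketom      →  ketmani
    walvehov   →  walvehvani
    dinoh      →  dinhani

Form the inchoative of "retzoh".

retzhani

vuwsem and tivnam both end in -m yet inflect differently (vuwsam, notivnamast), so the final letter is not what conditions the rule; the last vowel is.
"retzoh" has last vowel 'o'. The stems whose last vowel is 'o' (ketom → ketmani, walvehov → walvehvani, dinoh → dinhani) delete the last vowel and add -ani.
So retzoh → retzhani.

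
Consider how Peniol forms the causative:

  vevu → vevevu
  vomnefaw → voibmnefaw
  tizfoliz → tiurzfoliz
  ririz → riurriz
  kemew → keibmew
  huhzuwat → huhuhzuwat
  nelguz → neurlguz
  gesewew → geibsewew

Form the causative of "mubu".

mumubu

"mubu" ends in -u. The one such stem in the data (vevu → vevevu) repeats the first consonant+vowel as a prefix (as does huhzuwat), so the same rule applies.
So mubu → mumubu.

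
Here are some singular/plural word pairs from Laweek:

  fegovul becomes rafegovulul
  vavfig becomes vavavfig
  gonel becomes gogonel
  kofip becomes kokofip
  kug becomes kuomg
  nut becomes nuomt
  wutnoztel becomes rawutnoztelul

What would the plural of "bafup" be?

babafup

kug and vavfig both end in -g yet inflect differently (kuomg, vavavfig), so the final letter is not what conditions the rule; the number of vowels is.
"bafup" has 2 vowels. The stems with 2 vowels (vavfig → vavavfig, kofip → kokofip, gonel → gogonel) repeat the first consonant+vowel as a prefix.
The other patterns: stems with 1 vowel insert -om- after the first vowel; stems with 3 vowels add ra- … -ul around the stem.
So bafup → babafup.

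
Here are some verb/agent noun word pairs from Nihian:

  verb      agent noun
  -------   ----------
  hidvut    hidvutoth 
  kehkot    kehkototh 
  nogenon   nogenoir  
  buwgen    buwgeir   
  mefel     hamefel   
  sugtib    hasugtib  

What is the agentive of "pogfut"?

pogfutoth

kehkot and nogenon both have last vowel 'o' yet inflect differently (kehkototh, nogenoir), so the last vowel is not what conditions the rule; the final letter is.
"pogfut" ends in -t. The stems ending in -t (hidvut → hidvutoth, kehkot → kehkototh) add -oth.
So pogfut → pogfutoth.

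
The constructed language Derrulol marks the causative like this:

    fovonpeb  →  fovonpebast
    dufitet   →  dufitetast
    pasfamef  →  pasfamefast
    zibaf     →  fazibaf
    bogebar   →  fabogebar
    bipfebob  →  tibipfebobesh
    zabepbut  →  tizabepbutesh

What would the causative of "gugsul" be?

tigugsulesh

pasfamef and zibaf both end in -f yet inflect differently (pasfamefast, fazibaf), so the final letter is not what conditions the rule; the last vowel is.
"gugsul" has last vowel 'u'. The one such stem in the data (zabepbut → tizabepbutesh) adds ti- … -esh around the stem, so the same rule applies.
The other patterns: stems whose last vowel is 'e' add -ast; stems whose last vowel is 'a' add the prefix fa-.
So gugsul → tigugsulesh.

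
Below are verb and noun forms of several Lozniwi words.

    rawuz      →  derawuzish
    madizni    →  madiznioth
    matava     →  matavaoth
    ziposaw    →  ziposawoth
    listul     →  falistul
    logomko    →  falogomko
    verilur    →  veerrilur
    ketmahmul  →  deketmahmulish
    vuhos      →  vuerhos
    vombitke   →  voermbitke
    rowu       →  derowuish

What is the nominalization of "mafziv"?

mafzivoth

ketmahmul and listul both end in -l yet inflect differently (deketmahmulish, falistul), so the final letter is not what conditions the rule; the first letter is.
"mafziv" begins with m-. The stems beginning with m- (madizni → madiznioth, matava → matavaoth) add -oth.
So mafziv → mafzivoth.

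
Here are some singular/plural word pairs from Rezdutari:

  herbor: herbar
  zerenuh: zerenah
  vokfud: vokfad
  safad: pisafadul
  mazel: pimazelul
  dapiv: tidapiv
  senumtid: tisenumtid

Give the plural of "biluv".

bilav

vokfud and safad both end in -d yet inflect differently (vokfad, pisafadul), so the final letter is not what conditions the rule; the last vowel is.
"biluv" has last vowel 'u'. The stems whose last vowel is 'u' (zerenuh → zerenah, vokfud → vokfad) change the last vowel to 'a'.
So biluv → bilav.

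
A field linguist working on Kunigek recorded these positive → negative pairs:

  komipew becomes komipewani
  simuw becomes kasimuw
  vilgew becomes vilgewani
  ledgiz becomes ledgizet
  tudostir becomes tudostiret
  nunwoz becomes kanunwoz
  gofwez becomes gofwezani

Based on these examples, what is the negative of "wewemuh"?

"wewemuh" has last vowel 'u'. The one such stem in the data (simuw → kasimuw) adds the prefix ka-, so the same rule applies.
The other patterns: stems whose last vowel is 'e' add -ani; stems whose last vowel is 'i' add -et.
So wewemuh → kawewemuh.

kawewemuh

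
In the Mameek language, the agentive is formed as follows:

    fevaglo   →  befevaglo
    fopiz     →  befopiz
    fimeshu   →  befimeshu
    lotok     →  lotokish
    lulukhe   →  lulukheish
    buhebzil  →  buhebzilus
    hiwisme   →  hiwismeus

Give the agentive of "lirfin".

lirfinish

lulukhe and hiwisme both end in -e yet inflect differently (lulukheish, hiwismeus), so the final letter is not what conditions the rule; the first letter is.
"lirfin" begins with l-. The stems beginning with l- (lotok → lotokish, lulukhe → lulukheish) add -ish.
The other patterns: stems beginning with f- add the prefix be-; stems beginning with b- or h- add -us.
So lirfin → lirfinish.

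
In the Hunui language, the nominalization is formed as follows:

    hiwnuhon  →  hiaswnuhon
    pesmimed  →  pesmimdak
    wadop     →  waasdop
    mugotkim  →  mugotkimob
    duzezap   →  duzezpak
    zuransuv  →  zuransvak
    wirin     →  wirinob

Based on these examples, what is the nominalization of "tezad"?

tezdak

"tezad" has last vowel 'a'. The one such stem in the data (duzezap → duzezpak) deletes the last vowel and adds -ak (as do zuransuv, pesmimed), so the same rule applies.
The other patterns: stems whose last vowel is 'o' insert -as- after the first vowel; stems whose last vowel is 'i' add -ob.
So tezad → tezdak.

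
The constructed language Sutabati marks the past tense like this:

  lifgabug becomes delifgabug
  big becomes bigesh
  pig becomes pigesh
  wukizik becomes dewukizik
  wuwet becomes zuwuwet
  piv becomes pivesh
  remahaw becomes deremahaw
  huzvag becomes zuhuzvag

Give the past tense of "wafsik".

pig and huzvag both end in -g yet inflect differently (pigesh, zuhuzvag), so the final letter is not what conditions the rule; the number of vowels is.
"wafsik" has 2 vowels. The stems with 2 vowels (huzvag → zuhuzvag, wuwet → zuwuwet) add the prefix zu-.
The other patterns: stems with 1 vowel add -esh; stems with 3 vowels add the prefix de-.
So wafsik → zuwafsik.

zuwafsik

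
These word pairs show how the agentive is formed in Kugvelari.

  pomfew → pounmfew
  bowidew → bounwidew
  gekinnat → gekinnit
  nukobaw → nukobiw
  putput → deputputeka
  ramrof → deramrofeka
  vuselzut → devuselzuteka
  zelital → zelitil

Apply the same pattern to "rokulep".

rounkulep

"rokulep" has last vowel 'e'. The stems whose last vowel is 'e' (pomfew → pounmfew, bowidew → bounwidew) insert -un- after the first vowel.
So rokulep → rounkulep.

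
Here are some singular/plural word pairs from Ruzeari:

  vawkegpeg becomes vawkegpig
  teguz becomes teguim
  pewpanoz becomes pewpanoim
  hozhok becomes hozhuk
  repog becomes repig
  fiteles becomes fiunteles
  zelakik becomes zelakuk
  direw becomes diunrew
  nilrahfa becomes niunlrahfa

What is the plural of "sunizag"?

"sunizag" ends in -g. The stems ending in -g (repog → repig, vawkegpeg → vawkegpig) change the last vowel to 'i'.
So sunizag → sunizig.

sunizig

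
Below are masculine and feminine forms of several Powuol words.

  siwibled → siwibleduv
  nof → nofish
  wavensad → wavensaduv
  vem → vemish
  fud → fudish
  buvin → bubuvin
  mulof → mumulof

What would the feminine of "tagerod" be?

tageroduv

"tagerod" has 3 vowels. The stems with 3 vowels (siwibled → siwibleduv, wavensad → wavensaduv) add -uv.
The other patterns: stems with 1 vowel add -ish; stems with 2 vowels repeat the first consonant+vowel as a prefix.
So tagerod → tageroduv.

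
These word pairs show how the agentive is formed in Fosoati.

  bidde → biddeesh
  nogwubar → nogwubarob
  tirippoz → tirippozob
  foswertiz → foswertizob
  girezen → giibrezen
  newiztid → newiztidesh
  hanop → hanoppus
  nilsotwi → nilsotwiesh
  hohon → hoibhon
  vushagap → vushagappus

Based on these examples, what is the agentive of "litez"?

litezob

nogwubar and vushagap both have last vowel 'a' yet inflect differently (nogwubarob, vushagappus), so the last vowel is not what conditions the rule; the final letter is.
"litez" ends in -z. The stems ending in -z (tirippoz → tirippozob, foswertiz → foswertizob) add -ob.
The other patterns: stems ending in -p double the final consonant and add -us; stems ending in -n insert -ib- after the first vowel; stems ending in -d, -e or -i add -esh.
So litez → litezob.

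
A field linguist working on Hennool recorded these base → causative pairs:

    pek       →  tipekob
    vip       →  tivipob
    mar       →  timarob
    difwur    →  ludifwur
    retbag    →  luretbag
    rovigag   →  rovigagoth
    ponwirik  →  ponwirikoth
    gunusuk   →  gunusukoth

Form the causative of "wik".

"wik" has 1 vowel. The stems with 1 vowel (pek → tipekob, vip → tivipob, mar → timarob) add ti- … -ob around the stem.
The other patterns: stems with 2 vowels add the prefix lu-; stems with 3 vowels add -oth.
So wik → tiwikob.

tiwikob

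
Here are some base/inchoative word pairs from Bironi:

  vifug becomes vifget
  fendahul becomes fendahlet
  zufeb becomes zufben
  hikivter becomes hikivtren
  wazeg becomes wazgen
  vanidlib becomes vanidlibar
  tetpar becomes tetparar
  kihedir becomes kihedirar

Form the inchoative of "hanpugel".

"hanpugel" has last vowel 'e'. The stems whose last vowel is 'e' (zufeb → zufben, hikivter → hikivtren, wazeg → wazgen) delete the last vowel and add -en.
The other patterns: stems whose last vowel is 'u' delete the last vowel and add -et; stems whose last vowel is 'a' or 'i' add -ar.
So hanpugel → hanpuglen.

hanpuglen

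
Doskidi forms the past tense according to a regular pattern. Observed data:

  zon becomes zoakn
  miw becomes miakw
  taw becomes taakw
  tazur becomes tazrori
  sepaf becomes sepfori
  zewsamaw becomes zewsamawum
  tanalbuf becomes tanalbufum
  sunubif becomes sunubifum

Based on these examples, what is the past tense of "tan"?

taakn

"tan" has 1 vowel. The stems with 1 vowel (zon → zoakn, miw → miakw, taw → taakw) insert -ak- after the first vowel.
So tan → taakn.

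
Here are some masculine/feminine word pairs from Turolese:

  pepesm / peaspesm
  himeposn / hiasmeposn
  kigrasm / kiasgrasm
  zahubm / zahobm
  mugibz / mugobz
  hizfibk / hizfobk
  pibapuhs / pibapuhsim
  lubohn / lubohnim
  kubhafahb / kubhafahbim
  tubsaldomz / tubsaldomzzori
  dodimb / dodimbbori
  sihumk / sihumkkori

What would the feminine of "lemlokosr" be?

"lemlokosr" has second-to-last letter 's'. The stems whose second-to-last letter is 's' (pepesm → peaspesm, himeposn → hiasmeposn, kigrasm → kiasgrasm) insert -as- after the first vowel.
The other patterns: stems whose second-to-last letter is 'b' change the last vowel to 'o'; stems whose second-to-last letter is 'h' add -im; stems whose second-to-last letter is 'm' double the final consonant and add -ori.
So lemlokosr → leasmlokosr.

leasmlokosr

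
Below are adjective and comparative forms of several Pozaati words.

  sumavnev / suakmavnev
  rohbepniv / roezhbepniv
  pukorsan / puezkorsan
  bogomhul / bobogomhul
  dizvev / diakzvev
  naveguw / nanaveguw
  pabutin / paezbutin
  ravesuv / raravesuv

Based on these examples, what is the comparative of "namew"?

naakmew

"namew" has last vowel 'e'. The stems whose last vowel is 'e' (sumavnev → suakmavnev, dizvev → diakzvev) insert -ak- after the first vowel.
So namew → naakmew.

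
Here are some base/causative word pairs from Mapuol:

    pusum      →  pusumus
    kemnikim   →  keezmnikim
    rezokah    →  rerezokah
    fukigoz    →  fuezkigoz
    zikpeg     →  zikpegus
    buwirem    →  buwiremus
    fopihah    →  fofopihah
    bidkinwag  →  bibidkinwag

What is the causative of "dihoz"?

diezhoz

"dihoz" has last vowel 'o'. The one such stem in the data (fukigoz → fuezkigoz) inserts -ez- after the first vowel (as does kemnikim), so the same rule applies.
So dihoz → diezhoz.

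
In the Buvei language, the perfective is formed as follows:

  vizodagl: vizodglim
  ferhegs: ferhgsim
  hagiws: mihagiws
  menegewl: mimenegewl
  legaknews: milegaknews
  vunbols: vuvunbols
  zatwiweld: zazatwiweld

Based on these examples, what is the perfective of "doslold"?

ferhegs and hagiws both end in -s yet inflect differently (ferhgsim, mihagiws), so the final letter is not what conditions the rule; the second-to-last letter is.
"doslold" has second-to-last letter 'l'. The stems whose second-to-last letter is 'l' (vunbols → vuvunbols, zatwiweld → zazatwiweld) repeat the first consonant+vowel as a prefix.
So doslold → dodoslold.

dodoslold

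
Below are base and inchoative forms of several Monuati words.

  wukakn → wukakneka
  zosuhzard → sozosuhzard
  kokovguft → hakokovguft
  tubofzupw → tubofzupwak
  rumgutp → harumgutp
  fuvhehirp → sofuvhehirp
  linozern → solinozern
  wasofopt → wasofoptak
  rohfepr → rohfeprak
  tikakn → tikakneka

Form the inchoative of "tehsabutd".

hatehsabutd

"tehsabutd" has second-to-last letter 't'. The one such stem in the data (rumgutp → harumgutp) adds the prefix ha-, so the same rule applies.
So tehsabutd → hatehsabutd.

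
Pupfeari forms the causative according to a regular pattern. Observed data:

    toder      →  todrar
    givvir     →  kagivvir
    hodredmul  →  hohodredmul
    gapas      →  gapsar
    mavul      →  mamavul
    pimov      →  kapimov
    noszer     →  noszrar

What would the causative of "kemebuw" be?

kekemebuw

noszer and givvir both end in -r yet inflect differently (noszrar, kagivvir), so the final letter is not what conditions the rule; the last vowel is.
"kemebuw" has last vowel 'u'. The stems whose last vowel is 'u' (mavul → mamavul, hodredmul → hohodredmul) repeat the first consonant+vowel as a prefix.
So kemebuw → kekemebuw.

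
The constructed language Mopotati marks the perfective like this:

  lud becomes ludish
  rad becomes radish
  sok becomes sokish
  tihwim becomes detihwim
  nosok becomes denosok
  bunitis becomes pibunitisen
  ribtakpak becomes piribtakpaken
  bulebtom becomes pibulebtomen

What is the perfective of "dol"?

dolish

"dol" has 1 vowel. The stems with 1 vowel (lud → ludish, rad → radish, sok → sokish) add -ish.
The other patterns: stems with 2 vowels add the prefix de-; stems with 3 vowels add pi- … -en around the stem.
So dol → dolish.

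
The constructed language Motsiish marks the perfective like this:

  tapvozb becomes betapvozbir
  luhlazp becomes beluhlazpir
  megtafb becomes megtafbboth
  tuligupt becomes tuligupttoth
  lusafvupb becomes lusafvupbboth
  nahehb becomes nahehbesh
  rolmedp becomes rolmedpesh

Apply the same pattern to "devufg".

"devufg" has second-to-last letter 'f'. The one such stem in the data (megtafb → megtafbboth) doubles the final consonant and adds -oth (as do tuligupt, lusafvupb), so the same rule applies.
The other patterns: stems whose second-to-last letter is 'z' add be- … -ir around the stem; stems whose second-to-last letter is 'd' or 'h' add -esh.
So devufg → devufggoth.

devufggoth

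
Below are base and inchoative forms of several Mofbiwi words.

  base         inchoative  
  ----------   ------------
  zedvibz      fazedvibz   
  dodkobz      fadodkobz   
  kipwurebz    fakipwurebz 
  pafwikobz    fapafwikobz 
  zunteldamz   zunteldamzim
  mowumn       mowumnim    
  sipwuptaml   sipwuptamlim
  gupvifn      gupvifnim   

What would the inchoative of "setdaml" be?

setdamlim

"setdaml" has second-to-last letter 'm'. The stems whose second-to-last letter is 'm' (zunteldamz → zunteldamzim, mowumn → mowumnim, sipwuptaml → sipwuptamlim) add -im.
The other pattern: stems whose second-to-last letter is 'b' add the prefix fa-.
So setdaml → setdamlim.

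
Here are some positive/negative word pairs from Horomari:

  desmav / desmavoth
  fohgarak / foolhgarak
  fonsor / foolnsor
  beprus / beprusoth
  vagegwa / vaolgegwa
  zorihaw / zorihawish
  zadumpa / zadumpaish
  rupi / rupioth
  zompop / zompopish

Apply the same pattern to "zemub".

zemubish

"zemub" begins with z-. The stems beginning with z- (zorihaw → zorihawish, zadumpa → zadumpaish, zompop → zompopish) add -ish.
So zemub → zemubish.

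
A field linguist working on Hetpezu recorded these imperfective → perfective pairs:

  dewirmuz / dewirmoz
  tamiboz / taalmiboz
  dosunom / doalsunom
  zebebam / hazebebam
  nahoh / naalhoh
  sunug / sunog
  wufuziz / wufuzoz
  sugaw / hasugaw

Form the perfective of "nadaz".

dosunom and zebebam both end in -m yet inflect differently (doalsunom, hazebebam), so the final letter is not what conditions the rule; the last vowel is.
"nadaz" has last vowel 'a'. The stems whose last vowel is 'a' (sugaw → hasugaw, zebebam → hazebebam) add the prefix ha-.
The other patterns: stems whose last vowel is 'o' insert -al- after the first vowel; stems whose last vowel is 'i' or 'u' change the last vowel to 'o'.
So nadaz → hanadaz.

hanadaz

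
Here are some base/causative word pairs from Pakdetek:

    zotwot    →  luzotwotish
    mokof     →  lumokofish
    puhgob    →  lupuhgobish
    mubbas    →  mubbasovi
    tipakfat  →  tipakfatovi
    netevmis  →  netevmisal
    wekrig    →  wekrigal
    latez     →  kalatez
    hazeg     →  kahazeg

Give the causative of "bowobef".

kabowobef

zotwot and tipakfat both end in -t yet inflect differently (luzotwotish, tipakfatovi), so the final letter is not what conditions the rule; the last vowel is.
"bowobef" has last vowel 'e'. The stems whose last vowel is 'e' (latez → kalatez, hazeg → kahazeg) add the prefix ka-.
So bowobef → kabowobef.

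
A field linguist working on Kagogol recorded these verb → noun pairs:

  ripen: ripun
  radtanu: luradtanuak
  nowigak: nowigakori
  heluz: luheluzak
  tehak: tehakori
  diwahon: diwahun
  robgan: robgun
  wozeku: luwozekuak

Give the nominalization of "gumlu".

lugumluak

robgan and nowigak both have last vowel 'a' yet inflect differently (robgun, nowigakori), so the last vowel is not what conditions the rule; the final letter is.
"gumlu" ends in -u. The stems ending in -u (radtanu → luradtanuak, wozeku → luwozekuak) add lu- … -ak around the stem.
The other patterns: stems ending in -n change the last vowel to 'u'; stems ending in -k add -ori.
So gumlu → lugumluak.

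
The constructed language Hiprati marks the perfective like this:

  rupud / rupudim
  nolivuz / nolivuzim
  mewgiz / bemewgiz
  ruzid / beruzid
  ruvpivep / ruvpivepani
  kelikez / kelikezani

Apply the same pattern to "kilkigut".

nolivuz and mewgiz both end in -z yet inflect differently (nolivuzim, bemewgiz), so the final letter is not what conditions the rule; the last vowel is.
"kilkigut" has last vowel 'u'. The stems whose last vowel is 'u' (rupud → rupudim, nolivuz → nolivuzim) add -im.
So kilkigut → kilkigutim.

kilkigutim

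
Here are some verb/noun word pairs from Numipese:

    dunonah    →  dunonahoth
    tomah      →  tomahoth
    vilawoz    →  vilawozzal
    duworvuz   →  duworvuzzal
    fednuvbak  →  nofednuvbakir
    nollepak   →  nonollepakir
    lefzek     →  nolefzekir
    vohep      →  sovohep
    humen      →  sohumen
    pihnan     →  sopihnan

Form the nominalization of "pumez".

dunonah and fednuvbak both have last vowel 'a' yet inflect differently (dunonahoth, nofednuvbakir), so the last vowel is not what conditions the rule; the final letter is.
"pumez" ends in -z. The stems ending in -z (vilawoz → vilawozzal, duworvuz → duworvuzzal) double the final consonant and add -al.
The other patterns: stems ending in -h add -oth; stems ending in -k add no- … -ir around the stem; stems ending in -n or -p add the prefix so-.
So pumez → pumezzal.

pumezzal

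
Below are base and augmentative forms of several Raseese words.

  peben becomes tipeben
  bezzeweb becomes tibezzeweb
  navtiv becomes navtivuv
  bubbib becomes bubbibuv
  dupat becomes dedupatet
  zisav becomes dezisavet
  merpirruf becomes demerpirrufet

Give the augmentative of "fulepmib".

fulepmibuv

bezzeweb and bubbib both end in -b yet inflect differently (tibezzeweb, bubbibuv), so the final letter is not what conditions the rule; the last vowel is.
"fulepmib" has last vowel 'i'. The stems whose last vowel is 'i' (navtiv → navtivuv, bubbib → bubbibuv) add -uv.
The other patterns: stems whose last vowel is 'e' add the prefix ti-; stems whose last vowel is 'a' or 'u' add de- … -et around the stem.
So fulepmib → fulepmibuv.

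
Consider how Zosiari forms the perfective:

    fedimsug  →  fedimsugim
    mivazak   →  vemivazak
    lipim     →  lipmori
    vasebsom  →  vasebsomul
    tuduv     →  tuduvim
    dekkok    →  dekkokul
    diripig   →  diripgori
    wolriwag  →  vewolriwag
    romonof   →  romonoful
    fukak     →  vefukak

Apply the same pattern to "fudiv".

fudvori

"fudiv" has last vowel 'i'. The stems whose last vowel is 'i' (diripig → diripgori, lipim → lipmori) delete the last vowel and add -ori.
So fudiv → fudvori.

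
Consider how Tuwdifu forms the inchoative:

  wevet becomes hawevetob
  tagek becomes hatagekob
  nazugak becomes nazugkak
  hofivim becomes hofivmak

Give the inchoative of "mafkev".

tagek and nazugak both end in -k yet inflect differently (hatagekob, nazugkak), so the final letter is not what conditions the rule; the last vowel is.
"mafkev" has last vowel 'e'. The stems whose last vowel is 'e' (wevet → hawevetob, tagek → hatagekob) add ha- … -ob around the stem.
So mafkev → hamafkevob.

hamafkevob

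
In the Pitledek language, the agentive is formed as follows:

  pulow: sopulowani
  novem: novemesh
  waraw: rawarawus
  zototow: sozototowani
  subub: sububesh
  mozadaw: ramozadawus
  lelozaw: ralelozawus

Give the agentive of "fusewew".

fusewewesh

pulow and waraw both end in -w yet inflect differently (sopulowani, rawarawus), so the final letter is not what conditions the rule; the last vowel is.
"fusewew" has last vowel 'e'. The one such stem in the data (novem → novemesh) adds -esh, so the same rule applies.
So fusewew → fusewewesh.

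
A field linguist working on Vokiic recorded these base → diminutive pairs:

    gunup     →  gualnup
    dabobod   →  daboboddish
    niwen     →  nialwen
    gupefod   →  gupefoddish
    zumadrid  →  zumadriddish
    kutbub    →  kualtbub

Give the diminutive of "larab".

laalrab

gupefod and gunup both begin with g- yet inflect differently (gupefoddish, gualnup), so the first letter is not what conditions the rule; the final letter is.
"larab" ends in -b. The one such stem in the data (kutbub → kualtbub) inserts -al- after the first vowel (as do niwen, gunup), so the same rule applies.
The other pattern: stems ending in -d double the final consonant and add -ish.
So larab → laalrab.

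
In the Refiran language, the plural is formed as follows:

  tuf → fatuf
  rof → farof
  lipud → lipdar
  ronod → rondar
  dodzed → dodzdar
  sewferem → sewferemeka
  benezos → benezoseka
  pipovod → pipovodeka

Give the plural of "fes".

"fes" has 1 vowel. The stems with 1 vowel (tuf → fatuf, rof → farof) add the prefix fa-.
The other patterns: stems with 2 vowels delete the last vowel and add -ar; stems with 3 vowels add -eka.
So fes → fafes.

fafes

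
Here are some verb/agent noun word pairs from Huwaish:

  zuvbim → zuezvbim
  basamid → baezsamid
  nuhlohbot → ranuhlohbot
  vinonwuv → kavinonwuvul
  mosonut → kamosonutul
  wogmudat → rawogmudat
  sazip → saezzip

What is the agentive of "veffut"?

kaveffutul

wogmudat and mosonut both end in -t yet inflect differently (rawogmudat, kamosonutul), so the final letter is not what conditions the rule; the last vowel is.
"veffut" has last vowel 'u'. The stems whose last vowel is 'u' (vinonwuv → kavinonwuvul, mosonut → kamosonutul) add ka- … -ul around the stem.
The other patterns: stems whose last vowel is 'i' insert -ez- after the first vowel; stems whose last vowel is 'a' or 'o' add the prefix ra-.
So veffut → kaveffutul.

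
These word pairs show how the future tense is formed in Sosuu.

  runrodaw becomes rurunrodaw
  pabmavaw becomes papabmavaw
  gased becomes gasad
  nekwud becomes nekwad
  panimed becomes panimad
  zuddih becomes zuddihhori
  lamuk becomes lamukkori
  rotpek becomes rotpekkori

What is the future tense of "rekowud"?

rekowad

nekwud and lamuk both have last vowel 'u' yet inflect differently (nekwad, lamukkori), so the last vowel is not what conditions the rule; the final letter is.
"rekowud" ends in -d. The stems ending in -d (gased → gasad, nekwud → nekwad, panimed → panimad) change the last vowel to 'a'.
So rekowud → rekowad.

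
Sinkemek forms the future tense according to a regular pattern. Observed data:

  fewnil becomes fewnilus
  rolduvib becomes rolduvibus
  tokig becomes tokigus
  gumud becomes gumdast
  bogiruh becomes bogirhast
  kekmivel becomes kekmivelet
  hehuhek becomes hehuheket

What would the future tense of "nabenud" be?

nabendast

fewnil and kekmivel both end in -l yet inflect differently (fewnilus, kekmivelet), so the final letter is not what conditions the rule; the last vowel is.
"nabenud" has last vowel 'u'. The stems whose last vowel is 'u' (gumud → gumdast, bogiruh → bogirhast) delete the last vowel and add -ast.
So nabenud → nabendast.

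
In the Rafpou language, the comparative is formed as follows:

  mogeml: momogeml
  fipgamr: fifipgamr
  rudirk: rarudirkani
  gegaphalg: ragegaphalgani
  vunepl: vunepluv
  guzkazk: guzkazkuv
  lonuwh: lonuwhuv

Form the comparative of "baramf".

mogeml and vunepl both end in -l yet inflect differently (momogeml, vunepluv), so the final letter is not what conditions the rule; the second-to-last letter is.
"baramf" has second-to-last letter 'm'. The stems whose second-to-last letter is 'm' (mogeml → momogeml, fipgamr → fifipgamr) repeat the first consonant+vowel as a prefix.
So baramf → babaramf.

babaramf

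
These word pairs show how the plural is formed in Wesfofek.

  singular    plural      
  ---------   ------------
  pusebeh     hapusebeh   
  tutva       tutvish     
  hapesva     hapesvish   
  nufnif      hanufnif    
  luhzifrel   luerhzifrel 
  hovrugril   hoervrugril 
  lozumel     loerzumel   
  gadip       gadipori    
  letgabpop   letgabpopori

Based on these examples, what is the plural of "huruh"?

gadip and hovrugril both have last vowel 'i' yet inflect differently (gadipori, hoervrugril), so the last vowel is not what conditions the rule; the final letter is.
"huruh" ends in -h. The one such stem in the data (pusebeh → hapusebeh) adds the prefix ha-, so the same rule applies.
The other patterns: stems ending in -p add -ori; stems ending in -a drop the final letter and add -ish; stems ending in -l insert -er- after the first vowel.
So huruh → hahuruh.

hahuruh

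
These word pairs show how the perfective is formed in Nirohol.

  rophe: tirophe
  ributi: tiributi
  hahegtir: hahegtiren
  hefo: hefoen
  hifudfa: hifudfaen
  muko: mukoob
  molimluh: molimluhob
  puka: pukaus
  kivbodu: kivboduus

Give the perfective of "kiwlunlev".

"kiwlunlev" begins with k-. The one such stem in the data (kivbodu → kivboduus) adds -us, so the same rule applies.
The other patterns: stems beginning with r- add the prefix ti-; stems beginning with h- add -en; stems beginning with m- add -ob.
So kiwlunlev → kiwlunlevus.

kiwlunlevus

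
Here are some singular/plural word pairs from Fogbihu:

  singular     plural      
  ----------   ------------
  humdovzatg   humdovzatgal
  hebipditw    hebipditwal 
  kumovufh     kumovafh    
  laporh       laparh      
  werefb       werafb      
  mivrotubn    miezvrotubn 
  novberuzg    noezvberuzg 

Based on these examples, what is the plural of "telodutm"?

telodutmal

humdovzatg and novberuzg both end in -g yet inflect differently (humdovzatgal, noezvberuzg), so the final letter is not what conditions the rule; the second-to-last letter is.
"telodutm" has second-to-last letter 't'. The stems whose second-to-last letter is 't' (humdovzatg → humdovzatgal, hebipditw → hebipditwal) add -al.
So telodutm → telodutmal.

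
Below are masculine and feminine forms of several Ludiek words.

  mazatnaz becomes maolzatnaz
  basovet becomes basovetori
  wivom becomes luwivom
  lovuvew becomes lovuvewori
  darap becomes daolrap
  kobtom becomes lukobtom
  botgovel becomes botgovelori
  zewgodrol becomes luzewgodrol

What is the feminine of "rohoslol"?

botgovel and zewgodrol both end in -l yet inflect differently (botgovelori, luzewgodrol), so the final letter is not what conditions the rule; the last vowel is.
"rohoslol" has last vowel 'o'. The stems whose last vowel is 'o' (zewgodrol → luzewgodrol, wivom → luwivom, kobtom → lukobtom) add the prefix lu-.
So rohoslol → lurohoslol.

lurohoslol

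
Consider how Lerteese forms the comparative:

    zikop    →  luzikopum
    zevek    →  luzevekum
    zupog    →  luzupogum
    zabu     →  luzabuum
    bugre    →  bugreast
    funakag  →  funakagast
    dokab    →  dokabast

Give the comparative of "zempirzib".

luzempirzibum

zupog and funakag both end in -g yet inflect differently (luzupogum, funakagast), so the final letter is not what conditions the rule; the first letter is.
"zempirzib" begins with z-. The stems beginning with z- (zikop → luzikopum, zevek → luzevekum, zupog → luzupogum) add lu- … -um around the stem.
So zempirzib → luzempirzibum.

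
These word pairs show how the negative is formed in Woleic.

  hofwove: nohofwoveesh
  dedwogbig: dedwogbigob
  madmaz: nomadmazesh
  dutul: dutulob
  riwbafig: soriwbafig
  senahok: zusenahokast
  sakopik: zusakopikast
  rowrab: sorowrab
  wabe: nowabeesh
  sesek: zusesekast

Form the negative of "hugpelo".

dedwogbig and riwbafig both end in -g yet inflect differently (dedwogbigob, soriwbafig), so the final letter is not what conditions the rule; the first letter is.
"hugpelo" begins with h-. The one such stem in the data (hofwove → nohofwoveesh) adds no- … -esh around the stem, so the same rule applies.
So hugpelo → nohugpeloesh.

nohugpeloesh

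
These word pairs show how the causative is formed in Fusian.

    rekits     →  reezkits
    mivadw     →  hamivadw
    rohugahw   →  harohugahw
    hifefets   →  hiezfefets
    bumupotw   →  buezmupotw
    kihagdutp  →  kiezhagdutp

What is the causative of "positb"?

"positb" has second-to-last letter 't'. The stems whose second-to-last letter is 't' (bumupotw → buezmupotw, rekits → reezkits, hifefets → hiezfefets) insert -ez- after the first vowel.
The other pattern: stems whose second-to-last letter is 'd' or 'h' add the prefix ha-.
So positb → poezsitb.

poezsitb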